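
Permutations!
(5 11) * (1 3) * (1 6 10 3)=(3 6 10)(5 11)=[0, 1, 2, 6, 4, 11, 10, 7, 8, 9, 3, 5]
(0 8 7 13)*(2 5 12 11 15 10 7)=(0 8 2 5 12 11 15 10 7 13)=[8, 1, 5, 3, 4, 12, 6, 13, 2, 9, 7, 15, 11, 0, 14, 10]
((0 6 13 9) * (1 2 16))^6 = [13, 1, 2, 3, 4, 5, 9, 7, 8, 6, 10, 11, 12, 0, 14, 15, 16] = (16)(0 13)(6 9)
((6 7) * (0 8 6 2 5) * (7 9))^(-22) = [5, 1, 7, 3, 4, 2, 8, 9, 0, 6] = (0 5 2 7 9 6 8)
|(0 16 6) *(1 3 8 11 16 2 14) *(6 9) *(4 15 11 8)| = |(0 2 14 1 3 4 15 11 16 9 6)| = 11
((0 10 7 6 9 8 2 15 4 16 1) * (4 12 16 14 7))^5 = (0 6 12 4 8 1 7 15 10 9 16 14 2) = [6, 7, 0, 3, 8, 5, 12, 15, 1, 16, 9, 11, 4, 13, 2, 10, 14]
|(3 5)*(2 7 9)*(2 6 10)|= 10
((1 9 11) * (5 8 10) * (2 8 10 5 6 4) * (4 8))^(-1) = (1 11 9)(2 4)(5 8 6 10) = [0, 11, 4, 3, 2, 8, 10, 7, 6, 1, 5, 9]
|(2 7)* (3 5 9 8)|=|(2 7)(3 5 9 8)|=4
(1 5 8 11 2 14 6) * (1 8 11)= [0, 5, 14, 3, 4, 11, 8, 7, 1, 9, 10, 2, 12, 13, 6]= (1 5 11 2 14 6 8)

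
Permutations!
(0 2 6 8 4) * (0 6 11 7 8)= (0 2 11 7 8 4 6)= [2, 1, 11, 3, 6, 5, 0, 8, 4, 9, 10, 7]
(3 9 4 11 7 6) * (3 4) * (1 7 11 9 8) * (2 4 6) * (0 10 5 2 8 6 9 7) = (11)(0 10 5 2 4 7 8 1)(3 6 9) = [10, 0, 4, 6, 7, 2, 9, 8, 1, 3, 5, 11]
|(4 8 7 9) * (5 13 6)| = |(4 8 7 9)(5 13 6)| = 12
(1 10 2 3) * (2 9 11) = (1 10 9 11 2 3) = [0, 10, 3, 1, 4, 5, 6, 7, 8, 11, 9, 2]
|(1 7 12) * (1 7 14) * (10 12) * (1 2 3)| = |(1 14 2 3)(7 10 12)| = 12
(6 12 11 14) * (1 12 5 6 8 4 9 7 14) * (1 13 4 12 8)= (1 8 12 11 13 4 9 7 14)(5 6)= [0, 8, 2, 3, 9, 6, 5, 14, 12, 7, 10, 13, 11, 4, 1]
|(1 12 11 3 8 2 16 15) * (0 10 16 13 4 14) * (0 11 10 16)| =42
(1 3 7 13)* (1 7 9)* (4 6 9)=(1 3 4 6 9)(7 13)=[0, 3, 2, 4, 6, 5, 9, 13, 8, 1, 10, 11, 12, 7]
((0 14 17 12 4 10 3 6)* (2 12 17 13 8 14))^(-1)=(17)(0 6 3 10 4 12 2)(8 13 14)=[6, 1, 0, 10, 12, 5, 3, 7, 13, 9, 4, 11, 2, 14, 8, 15, 16, 17]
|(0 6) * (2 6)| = |(0 2 6)| = 3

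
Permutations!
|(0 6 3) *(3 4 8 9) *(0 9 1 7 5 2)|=|(0 6 4 8 1 7 5 2)(3 9)|=8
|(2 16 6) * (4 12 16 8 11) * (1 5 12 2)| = 20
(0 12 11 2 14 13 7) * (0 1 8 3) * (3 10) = (0 12 11 2 14 13 7 1 8 10 3) = [12, 8, 14, 0, 4, 5, 6, 1, 10, 9, 3, 2, 11, 7, 13]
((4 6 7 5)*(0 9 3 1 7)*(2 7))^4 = [2, 4, 6, 5, 3, 9, 1, 0, 8, 7] = (0 2 6 1 4 3 5 9 7)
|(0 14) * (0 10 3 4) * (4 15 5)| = 7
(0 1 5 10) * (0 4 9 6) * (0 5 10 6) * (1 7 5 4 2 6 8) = [7, 10, 6, 3, 9, 8, 4, 5, 1, 0, 2] = (0 7 5 8 1 10 2 6 4 9)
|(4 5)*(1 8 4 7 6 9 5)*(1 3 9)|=|(1 8 4 3 9 5 7 6)|=8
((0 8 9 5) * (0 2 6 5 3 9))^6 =(9) =[0, 1, 2, 3, 4, 5, 6, 7, 8, 9]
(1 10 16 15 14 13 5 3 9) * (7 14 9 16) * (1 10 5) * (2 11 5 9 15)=[0, 9, 11, 16, 4, 3, 6, 14, 8, 10, 7, 5, 12, 1, 13, 15, 2]=(1 9 10 7 14 13)(2 11 5 3 16)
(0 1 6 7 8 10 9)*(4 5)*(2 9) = [1, 6, 9, 3, 5, 4, 7, 8, 10, 0, 2] = (0 1 6 7 8 10 2 9)(4 5)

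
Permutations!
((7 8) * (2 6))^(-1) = [0, 1, 6, 3, 4, 5, 2, 8, 7] = (2 6)(7 8)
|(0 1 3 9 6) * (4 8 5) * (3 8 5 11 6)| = 10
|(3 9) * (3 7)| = 3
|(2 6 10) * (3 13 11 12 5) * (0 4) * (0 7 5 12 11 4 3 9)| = 21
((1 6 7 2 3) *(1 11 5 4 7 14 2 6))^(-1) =[0, 1, 14, 2, 5, 11, 7, 4, 8, 9, 10, 3, 12, 13, 6] =(2 14 6 7 4 5 11 3)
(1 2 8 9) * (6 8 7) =(1 2 7 6 8 9) =[0, 2, 7, 3, 4, 5, 8, 6, 9, 1]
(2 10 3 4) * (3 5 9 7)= (2 10 5 9 7 3 4)= [0, 1, 10, 4, 2, 9, 6, 3, 8, 7, 5]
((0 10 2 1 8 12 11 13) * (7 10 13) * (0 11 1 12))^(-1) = (0 8 1 12 2 10 7 11 13) = [8, 12, 10, 3, 4, 5, 6, 11, 1, 9, 7, 13, 2, 0]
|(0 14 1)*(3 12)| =|(0 14 1)(3 12)| =6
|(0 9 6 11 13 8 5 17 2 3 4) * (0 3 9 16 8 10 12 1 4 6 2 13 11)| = 12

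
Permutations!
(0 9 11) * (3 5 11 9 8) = (0 8 3 5 11) = [8, 1, 2, 5, 4, 11, 6, 7, 3, 9, 10, 0]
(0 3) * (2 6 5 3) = (0 2 6 5 3) = [2, 1, 6, 0, 4, 3, 5]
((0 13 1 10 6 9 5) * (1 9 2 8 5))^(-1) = (0 5 8 2 6 10 1 9 13) = [5, 9, 6, 3, 4, 8, 10, 7, 2, 13, 1, 11, 12, 0]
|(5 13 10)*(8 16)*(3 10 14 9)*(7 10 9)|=|(3 9)(5 13 14 7 10)(8 16)|=10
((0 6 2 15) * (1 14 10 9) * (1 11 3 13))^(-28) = (15) = [0, 1, 2, 3, 4, 5, 6, 7, 8, 9, 10, 11, 12, 13, 14, 15]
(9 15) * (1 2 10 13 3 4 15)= [0, 2, 10, 4, 15, 5, 6, 7, 8, 1, 13, 11, 12, 3, 14, 9]= (1 2 10 13 3 4 15 9)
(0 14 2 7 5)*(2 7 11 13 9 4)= (0 14 7 5)(2 11 13 9 4)= [14, 1, 11, 3, 2, 0, 6, 5, 8, 4, 10, 13, 12, 9, 7]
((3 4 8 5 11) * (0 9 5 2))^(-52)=(0 3)(2 11)(4 9)(5 8)=[3, 1, 11, 0, 9, 8, 6, 7, 5, 4, 10, 2]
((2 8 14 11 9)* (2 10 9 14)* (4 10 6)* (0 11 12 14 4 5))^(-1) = (0 5 6 9 10 4 11)(2 8)(12 14) = [5, 1, 8, 3, 11, 6, 9, 7, 2, 10, 4, 0, 14, 13, 12]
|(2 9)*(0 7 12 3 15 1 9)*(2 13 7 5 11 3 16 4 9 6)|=|(0 5 11 3 15 1 6 2)(4 9 13 7 12 16)|=24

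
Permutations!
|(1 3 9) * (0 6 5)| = |(0 6 5)(1 3 9)| = 3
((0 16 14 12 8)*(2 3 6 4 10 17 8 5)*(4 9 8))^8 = (0 9 3 5 14)(2 12 16 8 6)(4 17 10) = [9, 1, 12, 5, 17, 14, 2, 7, 6, 3, 4, 11, 16, 13, 0, 15, 8, 10]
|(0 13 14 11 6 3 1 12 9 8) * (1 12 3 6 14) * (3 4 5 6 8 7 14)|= 42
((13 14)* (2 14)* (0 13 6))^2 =(0 2 6 13 14) =[2, 1, 6, 3, 4, 5, 13, 7, 8, 9, 10, 11, 12, 14, 0]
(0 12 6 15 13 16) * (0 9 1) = (0 12 6 15 13 16 9 1) = [12, 0, 2, 3, 4, 5, 15, 7, 8, 1, 10, 11, 6, 16, 14, 13, 9]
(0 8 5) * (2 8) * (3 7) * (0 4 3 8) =(0 2)(3 7 8 5 4) =[2, 1, 0, 7, 3, 4, 6, 8, 5]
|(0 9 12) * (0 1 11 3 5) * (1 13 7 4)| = |(0 9 12 13 7 4 1 11 3 5)| = 10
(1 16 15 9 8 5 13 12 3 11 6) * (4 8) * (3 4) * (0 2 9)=(0 2 9 3 11 6 1 16 15)(4 8 5 13 12)=[2, 16, 9, 11, 8, 13, 1, 7, 5, 3, 10, 6, 4, 12, 14, 0, 15]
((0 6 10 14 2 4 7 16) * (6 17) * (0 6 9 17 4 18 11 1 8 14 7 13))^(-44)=(0 4 13)(1 18 14)(2 8 11)=[4, 18, 8, 3, 13, 5, 6, 7, 11, 9, 10, 2, 12, 0, 1, 15, 16, 17, 14]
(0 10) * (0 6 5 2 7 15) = (0 10 6 5 2 7 15) = [10, 1, 7, 3, 4, 2, 5, 15, 8, 9, 6, 11, 12, 13, 14, 0]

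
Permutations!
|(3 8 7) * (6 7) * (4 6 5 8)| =|(3 4 6 7)(5 8)| =4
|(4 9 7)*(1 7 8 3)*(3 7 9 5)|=7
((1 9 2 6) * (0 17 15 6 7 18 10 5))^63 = (0 18 9 15 5 7 1 17 10 2 6) = [18, 17, 6, 3, 4, 7, 0, 1, 8, 15, 2, 11, 12, 13, 14, 5, 16, 10, 9]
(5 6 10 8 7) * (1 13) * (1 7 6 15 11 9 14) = [0, 13, 2, 3, 4, 15, 10, 5, 6, 14, 8, 9, 12, 7, 1, 11] = (1 13 7 5 15 11 9 14)(6 10 8)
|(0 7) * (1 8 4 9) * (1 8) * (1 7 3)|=|(0 3 1 7)(4 9 8)|=12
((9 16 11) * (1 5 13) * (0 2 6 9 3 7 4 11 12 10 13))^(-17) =[9, 2, 16, 11, 7, 6, 12, 3, 8, 10, 5, 4, 1, 0, 14, 15, 13] =(0 9 10 5 6 12 1 2 16 13)(3 11 4 7)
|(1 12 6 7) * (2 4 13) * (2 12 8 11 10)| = 10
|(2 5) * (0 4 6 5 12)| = 6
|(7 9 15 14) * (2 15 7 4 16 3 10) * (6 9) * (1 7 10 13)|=12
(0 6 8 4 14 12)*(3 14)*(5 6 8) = [8, 1, 2, 14, 3, 6, 5, 7, 4, 9, 10, 11, 0, 13, 12] = (0 8 4 3 14 12)(5 6)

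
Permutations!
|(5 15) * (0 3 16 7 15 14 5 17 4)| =|(0 3 16 7 15 17 4)(5 14)| =14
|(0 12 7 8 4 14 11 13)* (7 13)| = |(0 12 13)(4 14 11 7 8)| = 15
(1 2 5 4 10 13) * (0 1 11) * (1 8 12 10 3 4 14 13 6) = (0 8 12 10 6 1 2 5 14 13 11)(3 4) = [8, 2, 5, 4, 3, 14, 1, 7, 12, 9, 6, 0, 10, 11, 13]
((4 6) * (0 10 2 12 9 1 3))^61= (0 1 12 10 3 9 2)(4 6)= [1, 12, 0, 9, 6, 5, 4, 7, 8, 2, 3, 11, 10]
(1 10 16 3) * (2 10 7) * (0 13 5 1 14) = (0 13 5 1 7 2 10 16 3 14) = [13, 7, 10, 14, 4, 1, 6, 2, 8, 9, 16, 11, 12, 5, 0, 15, 3]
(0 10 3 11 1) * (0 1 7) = (0 10 3 11 7) = [10, 1, 2, 11, 4, 5, 6, 0, 8, 9, 3, 7]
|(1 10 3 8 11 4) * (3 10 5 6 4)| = 12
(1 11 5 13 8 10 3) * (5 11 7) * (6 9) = (1 7 5 13 8 10 3)(6 9) = [0, 7, 2, 1, 4, 13, 9, 5, 10, 6, 3, 11, 12, 8]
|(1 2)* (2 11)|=3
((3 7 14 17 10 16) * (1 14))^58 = (1 17 16 7 14 10 3) = [0, 17, 2, 1, 4, 5, 6, 14, 8, 9, 3, 11, 12, 13, 10, 15, 7, 16]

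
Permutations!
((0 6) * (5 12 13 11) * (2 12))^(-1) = [6, 1, 5, 3, 4, 11, 0, 7, 8, 9, 10, 13, 2, 12] = (0 6)(2 5 11 13 12)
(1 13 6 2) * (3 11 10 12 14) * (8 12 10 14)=(1 13 6 2)(3 11 14)(8 12)=[0, 13, 1, 11, 4, 5, 2, 7, 12, 9, 10, 14, 8, 6, 3]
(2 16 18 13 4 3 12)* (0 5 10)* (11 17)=(0 5 10)(2 16 18 13 4 3 12)(11 17)=[5, 1, 16, 12, 3, 10, 6, 7, 8, 9, 0, 17, 2, 4, 14, 15, 18, 11, 13]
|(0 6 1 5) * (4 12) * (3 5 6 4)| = |(0 4 12 3 5)(1 6)| = 10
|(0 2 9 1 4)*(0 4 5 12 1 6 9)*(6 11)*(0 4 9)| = 6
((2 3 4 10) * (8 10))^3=(2 8 3 10 4)=[0, 1, 8, 10, 2, 5, 6, 7, 3, 9, 4]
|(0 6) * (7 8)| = |(0 6)(7 8)| = 2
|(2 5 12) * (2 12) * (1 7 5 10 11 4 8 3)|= 9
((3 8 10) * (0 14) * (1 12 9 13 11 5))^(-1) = (0 14)(1 5 11 13 9 12)(3 10 8) = [14, 5, 2, 10, 4, 11, 6, 7, 3, 12, 8, 13, 1, 9, 0]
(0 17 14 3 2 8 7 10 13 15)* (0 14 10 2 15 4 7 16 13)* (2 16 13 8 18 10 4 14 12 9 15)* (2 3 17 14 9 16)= (0 14 17 4 7 2 18 10)(8 13 9 15 12 16)= [14, 1, 18, 3, 7, 5, 6, 2, 13, 15, 0, 11, 16, 9, 17, 12, 8, 4, 10]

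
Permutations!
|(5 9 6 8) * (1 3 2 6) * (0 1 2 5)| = |(0 1 3 5 9 2 6 8)| = 8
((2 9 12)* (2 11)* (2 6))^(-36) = [0, 1, 6, 3, 4, 5, 11, 7, 8, 2, 10, 12, 9] = (2 6 11 12 9)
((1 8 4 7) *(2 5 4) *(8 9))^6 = (1 7 4 5 2 8 9) = [0, 7, 8, 3, 5, 2, 6, 4, 9, 1]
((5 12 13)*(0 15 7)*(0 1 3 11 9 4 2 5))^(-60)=[0, 1, 2, 3, 4, 5, 6, 7, 8, 9, 10, 11, 12, 13, 14, 15]=(15)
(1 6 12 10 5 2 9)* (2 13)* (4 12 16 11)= [0, 6, 9, 3, 12, 13, 16, 7, 8, 1, 5, 4, 10, 2, 14, 15, 11]= (1 6 16 11 4 12 10 5 13 2 9)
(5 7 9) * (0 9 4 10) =(0 9 5 7 4 10) =[9, 1, 2, 3, 10, 7, 6, 4, 8, 5, 0]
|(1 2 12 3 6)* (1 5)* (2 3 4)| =12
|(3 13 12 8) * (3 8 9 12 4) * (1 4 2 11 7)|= |(1 4 3 13 2 11 7)(9 12)|= 14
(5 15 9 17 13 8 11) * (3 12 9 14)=(3 12 9 17 13 8 11 5 15 14)=[0, 1, 2, 12, 4, 15, 6, 7, 11, 17, 10, 5, 9, 8, 3, 14, 16, 13]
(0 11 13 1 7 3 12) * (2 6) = (0 11 13 1 7 3 12)(2 6) = [11, 7, 6, 12, 4, 5, 2, 3, 8, 9, 10, 13, 0, 1]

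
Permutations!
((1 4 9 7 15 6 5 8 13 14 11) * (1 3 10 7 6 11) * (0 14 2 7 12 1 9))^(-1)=[4, 12, 13, 11, 1, 6, 9, 2, 5, 14, 3, 15, 10, 8, 0, 7]=(0 4 1 12 10 3 11 15 7 2 13 8 5 6 9 14)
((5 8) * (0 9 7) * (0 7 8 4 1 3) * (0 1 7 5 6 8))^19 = (0 9)(1 3)(4 7 5)(6 8) = [9, 3, 2, 1, 7, 4, 8, 5, 6, 0]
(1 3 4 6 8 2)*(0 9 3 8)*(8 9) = (0 8 2 1 9 3 4 6) = [8, 9, 1, 4, 6, 5, 0, 7, 2, 3]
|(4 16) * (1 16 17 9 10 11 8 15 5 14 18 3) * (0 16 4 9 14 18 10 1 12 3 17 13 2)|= |(0 16 9 1 4 13 2)(3 12)(5 18 17 14 10 11 8 15)|= 56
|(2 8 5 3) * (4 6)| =4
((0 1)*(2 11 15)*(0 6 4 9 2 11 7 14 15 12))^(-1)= (0 12 11 15 14 7 2 9 4 6 1)= [12, 0, 9, 3, 6, 5, 1, 2, 8, 4, 10, 15, 11, 13, 7, 14]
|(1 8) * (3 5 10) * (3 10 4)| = 6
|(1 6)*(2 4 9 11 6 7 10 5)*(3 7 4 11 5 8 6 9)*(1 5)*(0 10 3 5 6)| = |(0 10 8)(1 4 5 2 11 9)(3 7)| = 6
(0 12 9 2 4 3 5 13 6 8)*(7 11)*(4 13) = [12, 1, 13, 5, 3, 4, 8, 11, 0, 2, 10, 7, 9, 6] = (0 12 9 2 13 6 8)(3 5 4)(7 11)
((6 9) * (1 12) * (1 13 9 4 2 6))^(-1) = [0, 9, 4, 3, 6, 5, 2, 7, 8, 13, 10, 11, 1, 12] = (1 9 13 12)(2 4 6)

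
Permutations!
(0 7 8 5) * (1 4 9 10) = [7, 4, 2, 3, 9, 0, 6, 8, 5, 10, 1] = (0 7 8 5)(1 4 9 10)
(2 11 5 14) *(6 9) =[0, 1, 11, 3, 4, 14, 9, 7, 8, 6, 10, 5, 12, 13, 2] =(2 11 5 14)(6 9)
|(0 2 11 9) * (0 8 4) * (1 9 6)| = |(0 2 11 6 1 9 8 4)| = 8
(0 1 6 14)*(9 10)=(0 1 6 14)(9 10)=[1, 6, 2, 3, 4, 5, 14, 7, 8, 10, 9, 11, 12, 13, 0]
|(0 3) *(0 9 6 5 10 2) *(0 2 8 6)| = |(0 3 9)(5 10 8 6)| = 12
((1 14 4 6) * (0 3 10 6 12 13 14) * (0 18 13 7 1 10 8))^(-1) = (0 8 3)(1 7 12 4 14 13 18)(6 10) = [8, 7, 2, 0, 14, 5, 10, 12, 3, 9, 6, 11, 4, 18, 13, 15, 16, 17, 1]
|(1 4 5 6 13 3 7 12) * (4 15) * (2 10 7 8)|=|(1 15 4 5 6 13 3 8 2 10 7 12)|=12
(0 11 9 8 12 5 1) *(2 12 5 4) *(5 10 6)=(0 11 9 8 10 6 5 1)(2 12 4)=[11, 0, 12, 3, 2, 1, 5, 7, 10, 8, 6, 9, 4]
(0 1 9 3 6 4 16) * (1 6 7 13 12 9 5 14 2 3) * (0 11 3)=(0 6 4 16 11 3 7 13 12 9 1 5 14 2)=[6, 5, 0, 7, 16, 14, 4, 13, 8, 1, 10, 3, 9, 12, 2, 15, 11]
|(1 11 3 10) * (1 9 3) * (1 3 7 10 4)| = 12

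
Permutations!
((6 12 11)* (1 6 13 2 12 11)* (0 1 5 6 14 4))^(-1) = (0 4 14 1)(2 13 11 6 5 12) = [4, 0, 13, 3, 14, 12, 5, 7, 8, 9, 10, 6, 2, 11, 1]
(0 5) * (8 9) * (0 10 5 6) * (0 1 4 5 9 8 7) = (0 6 1 4 5 10 9 7) = [6, 4, 2, 3, 5, 10, 1, 0, 8, 7, 9]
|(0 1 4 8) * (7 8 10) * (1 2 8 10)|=|(0 2 8)(1 4)(7 10)|=6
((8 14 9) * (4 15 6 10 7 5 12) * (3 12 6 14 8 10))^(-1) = (3 6 5 7 10 9 14 15 4 12) = [0, 1, 2, 6, 12, 7, 5, 10, 8, 14, 9, 11, 3, 13, 15, 4]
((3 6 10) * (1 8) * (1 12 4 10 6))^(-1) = (1 3 10 4 12 8) = [0, 3, 2, 10, 12, 5, 6, 7, 1, 9, 4, 11, 8]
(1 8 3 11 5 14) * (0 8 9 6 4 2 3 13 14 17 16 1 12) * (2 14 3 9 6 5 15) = (0 8 13 3 11 15 2 9 5 17 16 1 6 4 14 12) = [8, 6, 9, 11, 14, 17, 4, 7, 13, 5, 10, 15, 0, 3, 12, 2, 1, 16]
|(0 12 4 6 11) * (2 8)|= 10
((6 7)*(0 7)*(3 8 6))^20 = (8) = [0, 1, 2, 3, 4, 5, 6, 7, 8]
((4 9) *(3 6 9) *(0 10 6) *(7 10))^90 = [3, 1, 2, 4, 9, 5, 10, 0, 8, 6, 7] = (0 3 4 9 6 10 7)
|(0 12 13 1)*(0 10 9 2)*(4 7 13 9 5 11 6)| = 8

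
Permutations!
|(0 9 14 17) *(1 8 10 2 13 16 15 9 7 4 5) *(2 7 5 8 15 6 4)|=56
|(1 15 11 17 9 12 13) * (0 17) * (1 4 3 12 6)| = |(0 17 9 6 1 15 11)(3 12 13 4)| = 28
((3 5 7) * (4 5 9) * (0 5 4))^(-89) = (0 5 7 3 9) = [5, 1, 2, 9, 4, 7, 6, 3, 8, 0]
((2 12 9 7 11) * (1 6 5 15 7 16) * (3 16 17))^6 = (1 2)(3 7)(5 9)(6 12)(11 16)(15 17) = [0, 2, 1, 7, 4, 9, 12, 3, 8, 5, 10, 16, 6, 13, 14, 17, 11, 15]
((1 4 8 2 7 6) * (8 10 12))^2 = [0, 10, 6, 3, 12, 5, 4, 1, 7, 9, 8, 11, 2] = (1 10 8 7)(2 6 4 12)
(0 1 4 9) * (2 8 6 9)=(0 1 4 2 8 6 9)=[1, 4, 8, 3, 2, 5, 9, 7, 6, 0]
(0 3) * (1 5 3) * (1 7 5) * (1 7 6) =(0 6 1 7 5 3) =[6, 7, 2, 0, 4, 3, 1, 5]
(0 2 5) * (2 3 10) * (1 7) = (0 3 10 2 5)(1 7) = [3, 7, 5, 10, 4, 0, 6, 1, 8, 9, 2]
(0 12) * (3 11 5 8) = [12, 1, 2, 11, 4, 8, 6, 7, 3, 9, 10, 5, 0] = (0 12)(3 11 5 8)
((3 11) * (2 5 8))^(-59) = (2 5 8)(3 11) = [0, 1, 5, 11, 4, 8, 6, 7, 2, 9, 10, 3]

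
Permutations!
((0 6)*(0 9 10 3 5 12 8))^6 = (0 12 3 9)(5 10 6 8) = [12, 1, 2, 9, 4, 10, 8, 7, 5, 0, 6, 11, 3]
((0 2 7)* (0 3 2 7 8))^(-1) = [8, 1, 3, 7, 4, 5, 6, 0, 2] = (0 8 2 3 7)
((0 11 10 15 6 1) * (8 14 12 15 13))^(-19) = (0 11 10 13 8 14 12 15 6 1) = [11, 0, 2, 3, 4, 5, 1, 7, 14, 9, 13, 10, 15, 8, 12, 6]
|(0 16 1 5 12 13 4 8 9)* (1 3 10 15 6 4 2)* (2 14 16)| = |(0 2 1 5 12 13 14 16 3 10 15 6 4 8 9)| = 15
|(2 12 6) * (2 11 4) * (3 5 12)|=7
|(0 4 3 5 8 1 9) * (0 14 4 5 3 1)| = 12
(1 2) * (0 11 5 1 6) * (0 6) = [11, 2, 0, 3, 4, 1, 6, 7, 8, 9, 10, 5] = (0 11 5 1 2)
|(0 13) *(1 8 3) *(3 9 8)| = |(0 13)(1 3)(8 9)| = 2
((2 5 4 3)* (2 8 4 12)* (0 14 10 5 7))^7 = (14)(3 8 4) = [0, 1, 2, 8, 3, 5, 6, 7, 4, 9, 10, 11, 12, 13, 14]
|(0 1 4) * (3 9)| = 6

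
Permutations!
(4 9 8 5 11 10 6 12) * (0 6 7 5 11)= [6, 1, 2, 3, 9, 0, 12, 5, 11, 8, 7, 10, 4]= (0 6 12 4 9 8 11 10 7 5)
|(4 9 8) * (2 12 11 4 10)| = 7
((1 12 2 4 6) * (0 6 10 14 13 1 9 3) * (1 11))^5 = (0 6 9 3)(1 14 2 11 10 12 13 4) = [6, 14, 11, 0, 1, 5, 9, 7, 8, 3, 12, 10, 13, 4, 2]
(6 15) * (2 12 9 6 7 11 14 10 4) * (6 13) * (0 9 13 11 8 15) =[9, 1, 12, 3, 2, 5, 0, 8, 15, 11, 4, 14, 13, 6, 10, 7] =(0 9 11 14 10 4 2 12 13 6)(7 8 15)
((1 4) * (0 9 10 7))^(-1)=[7, 4, 2, 3, 1, 5, 6, 10, 8, 0, 9]=(0 7 10 9)(1 4)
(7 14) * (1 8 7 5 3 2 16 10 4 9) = (1 8 7 14 5 3 2 16 10 4 9) = [0, 8, 16, 2, 9, 3, 6, 14, 7, 1, 4, 11, 12, 13, 5, 15, 10]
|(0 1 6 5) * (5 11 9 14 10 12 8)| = |(0 1 6 11 9 14 10 12 8 5)| = 10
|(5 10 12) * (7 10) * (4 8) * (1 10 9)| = 6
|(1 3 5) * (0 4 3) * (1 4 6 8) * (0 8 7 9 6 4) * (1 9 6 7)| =|(0 4 3 5)(1 8 9 7 6)| =20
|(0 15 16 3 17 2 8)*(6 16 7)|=9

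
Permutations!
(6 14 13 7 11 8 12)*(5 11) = (5 11 8 12 6 14 13 7) = [0, 1, 2, 3, 4, 11, 14, 5, 12, 9, 10, 8, 6, 7, 13]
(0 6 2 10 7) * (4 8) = (0 6 2 10 7)(4 8) = [6, 1, 10, 3, 8, 5, 2, 0, 4, 9, 7]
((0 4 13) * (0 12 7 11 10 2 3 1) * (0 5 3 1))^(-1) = [3, 2, 10, 5, 0, 1, 6, 12, 8, 9, 11, 7, 13, 4] = (0 3 5 1 2 10 11 7 12 13 4)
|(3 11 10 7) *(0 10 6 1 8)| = 8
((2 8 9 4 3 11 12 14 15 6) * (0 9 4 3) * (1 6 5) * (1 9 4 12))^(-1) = (0 4)(1 11 3 9 5 15 14 12 8 2 6) = [4, 11, 6, 9, 0, 15, 1, 7, 2, 5, 10, 3, 8, 13, 12, 14]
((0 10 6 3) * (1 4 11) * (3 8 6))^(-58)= (0 3 10)(1 11 4)= [3, 11, 2, 10, 1, 5, 6, 7, 8, 9, 0, 4]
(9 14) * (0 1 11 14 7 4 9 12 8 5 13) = (0 1 11 14 12 8 5 13)(4 9 7) = [1, 11, 2, 3, 9, 13, 6, 4, 5, 7, 10, 14, 8, 0, 12]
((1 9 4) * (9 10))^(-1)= (1 4 9 10)= [0, 4, 2, 3, 9, 5, 6, 7, 8, 10, 1]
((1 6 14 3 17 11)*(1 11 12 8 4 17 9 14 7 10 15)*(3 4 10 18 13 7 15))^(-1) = (1 15 6)(3 10 8 12 17 4 14 9)(7 13 18) = [0, 15, 2, 10, 14, 5, 1, 13, 12, 3, 8, 11, 17, 18, 9, 6, 16, 4, 7]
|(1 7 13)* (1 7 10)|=|(1 10)(7 13)|=2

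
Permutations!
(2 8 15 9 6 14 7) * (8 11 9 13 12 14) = (2 11 9 6 8 15 13 12 14 7) = [0, 1, 11, 3, 4, 5, 8, 2, 15, 6, 10, 9, 14, 12, 7, 13]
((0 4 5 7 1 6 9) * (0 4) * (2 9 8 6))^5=(1 7 5 4 9 2)(6 8)=[0, 7, 1, 3, 9, 4, 8, 5, 6, 2]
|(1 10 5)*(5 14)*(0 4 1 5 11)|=|(0 4 1 10 14 11)|=6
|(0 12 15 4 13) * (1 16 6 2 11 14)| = |(0 12 15 4 13)(1 16 6 2 11 14)| = 30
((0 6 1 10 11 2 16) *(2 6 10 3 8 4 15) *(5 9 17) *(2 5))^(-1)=(0 16 2 17 9 5 15 4 8 3 1 6 11 10)=[16, 6, 17, 1, 8, 15, 11, 7, 3, 5, 0, 10, 12, 13, 14, 4, 2, 9]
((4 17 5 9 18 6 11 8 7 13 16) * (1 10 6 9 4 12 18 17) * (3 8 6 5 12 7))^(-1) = (1 4 5 10)(3 8)(6 11)(7 16 13)(9 18 12 17) = [0, 4, 2, 8, 5, 10, 11, 16, 3, 18, 1, 6, 17, 7, 14, 15, 13, 9, 12]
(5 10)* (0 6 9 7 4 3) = (0 6 9 7 4 3)(5 10) = [6, 1, 2, 0, 3, 10, 9, 4, 8, 7, 5]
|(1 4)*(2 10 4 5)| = |(1 5 2 10 4)| = 5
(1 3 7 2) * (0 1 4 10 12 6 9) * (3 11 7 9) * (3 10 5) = (0 1 11 7 2 4 5 3 9)(6 10 12) = [1, 11, 4, 9, 5, 3, 10, 2, 8, 0, 12, 7, 6]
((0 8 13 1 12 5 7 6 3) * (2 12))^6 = (0 5 13 6 2)(1 3 12 8 7) = [5, 3, 0, 12, 4, 13, 2, 1, 7, 9, 10, 11, 8, 6]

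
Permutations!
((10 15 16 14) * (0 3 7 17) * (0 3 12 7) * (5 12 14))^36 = (0 12 10 17 16)(3 5 14 7 15) = [12, 1, 2, 5, 4, 14, 6, 15, 8, 9, 17, 11, 10, 13, 7, 3, 0, 16]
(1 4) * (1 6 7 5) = [0, 4, 2, 3, 6, 1, 7, 5] = (1 4 6 7 5)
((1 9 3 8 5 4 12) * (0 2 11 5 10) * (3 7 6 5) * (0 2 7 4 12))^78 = (0 9 12 6)(1 5 7 4)(2 8 11 10 3) = [9, 5, 8, 2, 1, 7, 0, 4, 11, 12, 3, 10, 6]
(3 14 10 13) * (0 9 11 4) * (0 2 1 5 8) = [9, 5, 1, 14, 2, 8, 6, 7, 0, 11, 13, 4, 12, 3, 10] = (0 9 11 4 2 1 5 8)(3 14 10 13)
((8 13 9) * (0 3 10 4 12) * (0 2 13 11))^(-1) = (0 11 8 9 13 2 12 4 10 3) = [11, 1, 12, 0, 10, 5, 6, 7, 9, 13, 3, 8, 4, 2]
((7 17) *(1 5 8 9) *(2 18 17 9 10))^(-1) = (1 9 7 17 18 2 10 8 5) = [0, 9, 10, 3, 4, 1, 6, 17, 5, 7, 8, 11, 12, 13, 14, 15, 16, 18, 2]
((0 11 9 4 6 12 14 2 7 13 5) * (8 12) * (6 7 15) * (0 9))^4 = (2 12 6)(4 9 5 13 7)(8 15 14) = [0, 1, 12, 3, 9, 13, 2, 4, 15, 5, 10, 11, 6, 7, 8, 14]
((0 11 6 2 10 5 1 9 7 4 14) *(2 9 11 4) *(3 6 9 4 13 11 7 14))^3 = (0 9 13 14 11)(1 10 7 5 2) = [9, 10, 1, 3, 4, 2, 6, 5, 8, 13, 7, 0, 12, 14, 11]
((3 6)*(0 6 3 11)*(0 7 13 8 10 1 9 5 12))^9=(0 5 1 8 7 6 12 9 10 13 11)=[5, 8, 2, 3, 4, 1, 12, 6, 7, 10, 13, 0, 9, 11]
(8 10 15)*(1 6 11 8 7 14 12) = [0, 6, 2, 3, 4, 5, 11, 14, 10, 9, 15, 8, 1, 13, 12, 7] = (1 6 11 8 10 15 7 14 12)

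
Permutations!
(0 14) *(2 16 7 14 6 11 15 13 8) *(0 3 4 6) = (2 16 7 14 3 4 6 11 15 13 8) = [0, 1, 16, 4, 6, 5, 11, 14, 2, 9, 10, 15, 12, 8, 3, 13, 7]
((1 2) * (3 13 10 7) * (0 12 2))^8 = (13) = [0, 1, 2, 3, 4, 5, 6, 7, 8, 9, 10, 11, 12, 13]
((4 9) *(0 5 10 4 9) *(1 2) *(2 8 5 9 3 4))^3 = [4, 10, 5, 9, 3, 1, 6, 7, 2, 0, 8] = (0 4 3 9)(1 10 8 2 5)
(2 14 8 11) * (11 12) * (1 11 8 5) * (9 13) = [0, 11, 14, 3, 4, 1, 6, 7, 12, 13, 10, 2, 8, 9, 5] = (1 11 2 14 5)(8 12)(9 13)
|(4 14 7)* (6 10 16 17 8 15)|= 6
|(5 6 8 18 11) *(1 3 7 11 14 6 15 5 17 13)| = 12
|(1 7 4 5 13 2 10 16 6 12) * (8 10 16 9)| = 9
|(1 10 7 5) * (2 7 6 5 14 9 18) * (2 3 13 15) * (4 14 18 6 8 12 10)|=6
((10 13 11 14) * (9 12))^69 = (9 12)(10 13 11 14) = [0, 1, 2, 3, 4, 5, 6, 7, 8, 12, 13, 14, 9, 11, 10]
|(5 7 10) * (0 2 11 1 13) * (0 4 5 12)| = 10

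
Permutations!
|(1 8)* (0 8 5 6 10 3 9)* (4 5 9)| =|(0 8 1 9)(3 4 5 6 10)| =20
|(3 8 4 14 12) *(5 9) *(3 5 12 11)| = 15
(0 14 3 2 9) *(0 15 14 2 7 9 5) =[2, 1, 5, 7, 4, 0, 6, 9, 8, 15, 10, 11, 12, 13, 3, 14] =(0 2 5)(3 7 9 15 14)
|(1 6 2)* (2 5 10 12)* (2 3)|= 7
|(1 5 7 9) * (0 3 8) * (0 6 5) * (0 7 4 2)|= |(0 3 8 6 5 4 2)(1 7 9)|= 21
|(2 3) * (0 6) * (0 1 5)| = 4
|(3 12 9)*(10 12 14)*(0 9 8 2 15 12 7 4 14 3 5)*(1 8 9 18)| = |(0 18 1 8 2 15 12 9 5)(4 14 10 7)| = 36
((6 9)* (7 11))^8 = [0, 1, 2, 3, 4, 5, 6, 7, 8, 9, 10, 11] = (11)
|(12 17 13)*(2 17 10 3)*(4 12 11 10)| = |(2 17 13 11 10 3)(4 12)| = 6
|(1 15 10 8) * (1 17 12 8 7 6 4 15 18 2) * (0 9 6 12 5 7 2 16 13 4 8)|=8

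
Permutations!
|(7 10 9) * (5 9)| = |(5 9 7 10)| = 4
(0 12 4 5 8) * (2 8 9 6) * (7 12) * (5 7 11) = [11, 1, 8, 3, 7, 9, 2, 12, 0, 6, 10, 5, 4] = (0 11 5 9 6 2 8)(4 7 12)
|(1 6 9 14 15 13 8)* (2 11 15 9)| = |(1 6 2 11 15 13 8)(9 14)| = 14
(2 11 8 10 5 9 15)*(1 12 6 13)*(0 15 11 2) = (0 15)(1 12 6 13)(5 9 11 8 10) = [15, 12, 2, 3, 4, 9, 13, 7, 10, 11, 5, 8, 6, 1, 14, 0]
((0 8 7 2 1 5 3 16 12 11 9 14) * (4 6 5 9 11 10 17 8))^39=(0 8 5 1 12)(2 16 14 17 6)(3 9 10 4 7)=[8, 12, 16, 9, 7, 1, 2, 3, 5, 10, 4, 11, 0, 13, 17, 15, 14, 6]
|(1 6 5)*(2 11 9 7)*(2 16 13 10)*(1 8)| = 28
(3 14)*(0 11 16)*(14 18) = (0 11 16)(3 18 14) = [11, 1, 2, 18, 4, 5, 6, 7, 8, 9, 10, 16, 12, 13, 3, 15, 0, 17, 14]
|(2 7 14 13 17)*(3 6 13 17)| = |(2 7 14 17)(3 6 13)| = 12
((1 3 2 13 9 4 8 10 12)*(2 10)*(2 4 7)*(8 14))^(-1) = (1 12 10 3)(2 7 9 13)(4 8 14) = [0, 12, 7, 1, 8, 5, 6, 9, 14, 13, 3, 11, 10, 2, 4]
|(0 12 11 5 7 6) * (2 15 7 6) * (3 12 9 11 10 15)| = |(0 9 11 5 6)(2 3 12 10 15 7)| = 30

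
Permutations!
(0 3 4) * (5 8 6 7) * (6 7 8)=(0 3 4)(5 6 8 7)=[3, 1, 2, 4, 0, 6, 8, 5, 7]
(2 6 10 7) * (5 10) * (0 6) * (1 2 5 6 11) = (0 11 1 2)(5 10 7) = [11, 2, 0, 3, 4, 10, 6, 5, 8, 9, 7, 1]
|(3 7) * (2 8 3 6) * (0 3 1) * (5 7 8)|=|(0 3 8 1)(2 5 7 6)|=4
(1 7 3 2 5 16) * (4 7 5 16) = (1 5 4 7 3 2 16) = [0, 5, 16, 2, 7, 4, 6, 3, 8, 9, 10, 11, 12, 13, 14, 15, 1]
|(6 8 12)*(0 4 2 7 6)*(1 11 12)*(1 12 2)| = 9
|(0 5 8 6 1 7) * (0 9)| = 7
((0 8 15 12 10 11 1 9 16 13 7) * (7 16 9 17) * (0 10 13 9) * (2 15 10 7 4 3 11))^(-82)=[9, 3, 10, 17, 1, 5, 6, 7, 0, 16, 8, 4, 15, 12, 14, 2, 13, 11]=(0 9 16 13 12 15 2 10 8)(1 3 17 11 4)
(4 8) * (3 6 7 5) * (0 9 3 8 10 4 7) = [9, 1, 2, 6, 10, 8, 0, 5, 7, 3, 4] = (0 9 3 6)(4 10)(5 8 7)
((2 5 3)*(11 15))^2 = (15)(2 3 5) = [0, 1, 3, 5, 4, 2, 6, 7, 8, 9, 10, 11, 12, 13, 14, 15]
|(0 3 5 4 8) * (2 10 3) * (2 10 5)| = |(0 10 3 2 5 4 8)| = 7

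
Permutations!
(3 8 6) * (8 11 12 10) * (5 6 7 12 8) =(3 11 8 7 12 10 5 6) =[0, 1, 2, 11, 4, 6, 3, 12, 7, 9, 5, 8, 10]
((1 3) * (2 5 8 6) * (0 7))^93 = (0 7)(1 3)(2 5 8 6) = [7, 3, 5, 1, 4, 8, 2, 0, 6]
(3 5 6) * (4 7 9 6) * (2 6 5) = [0, 1, 6, 2, 7, 4, 3, 9, 8, 5] = (2 6 3)(4 7 9 5)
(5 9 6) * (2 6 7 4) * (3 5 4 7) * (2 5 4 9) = (2 6 9 3 4 5) = [0, 1, 6, 4, 5, 2, 9, 7, 8, 3]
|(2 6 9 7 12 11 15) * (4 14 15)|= |(2 6 9 7 12 11 4 14 15)|= 9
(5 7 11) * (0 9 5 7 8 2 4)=(0 9 5 8 2 4)(7 11)=[9, 1, 4, 3, 0, 8, 6, 11, 2, 5, 10, 7]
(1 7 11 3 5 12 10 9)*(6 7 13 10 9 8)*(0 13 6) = [13, 6, 2, 5, 4, 12, 7, 11, 0, 1, 8, 3, 9, 10] = (0 13 10 8)(1 6 7 11 3 5 12 9)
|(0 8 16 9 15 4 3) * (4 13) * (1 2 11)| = 24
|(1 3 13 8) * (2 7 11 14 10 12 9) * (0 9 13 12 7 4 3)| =|(0 9 2 4 3 12 13 8 1)(7 11 14 10)| =36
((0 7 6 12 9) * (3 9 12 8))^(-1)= [9, 1, 2, 8, 4, 5, 7, 0, 6, 3, 10, 11, 12]= (12)(0 9 3 8 6 7)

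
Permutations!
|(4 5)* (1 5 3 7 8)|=6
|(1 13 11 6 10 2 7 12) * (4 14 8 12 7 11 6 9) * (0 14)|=|(0 14 8 12 1 13 6 10 2 11 9 4)|=12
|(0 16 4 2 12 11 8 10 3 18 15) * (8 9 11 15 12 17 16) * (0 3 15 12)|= 12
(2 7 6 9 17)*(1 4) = [0, 4, 7, 3, 1, 5, 9, 6, 8, 17, 10, 11, 12, 13, 14, 15, 16, 2] = (1 4)(2 7 6 9 17)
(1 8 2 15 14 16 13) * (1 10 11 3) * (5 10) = (1 8 2 15 14 16 13 5 10 11 3) = [0, 8, 15, 1, 4, 10, 6, 7, 2, 9, 11, 3, 12, 5, 16, 14, 13]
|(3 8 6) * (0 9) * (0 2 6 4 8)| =10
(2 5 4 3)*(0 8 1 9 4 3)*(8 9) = [9, 8, 5, 2, 0, 3, 6, 7, 1, 4] = (0 9 4)(1 8)(2 5 3)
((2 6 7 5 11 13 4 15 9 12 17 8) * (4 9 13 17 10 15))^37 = [0, 1, 7, 3, 4, 17, 5, 11, 6, 10, 13, 8, 15, 12, 14, 9, 16, 2] = (2 7 11 8 6 5 17)(9 10 13 12 15)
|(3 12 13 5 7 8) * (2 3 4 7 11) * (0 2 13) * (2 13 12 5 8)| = 10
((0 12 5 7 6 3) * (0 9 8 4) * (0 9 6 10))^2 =[5, 1, 2, 3, 8, 10, 6, 0, 9, 4, 12, 11, 7] =(0 5 10 12 7)(4 8 9)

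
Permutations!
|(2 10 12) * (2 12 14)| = |(2 10 14)| = 3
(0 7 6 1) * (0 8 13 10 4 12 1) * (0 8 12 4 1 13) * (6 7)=(0 6 8)(1 12 13 10)=[6, 12, 2, 3, 4, 5, 8, 7, 0, 9, 1, 11, 13, 10]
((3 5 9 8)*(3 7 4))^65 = (3 4 7 8 9 5) = [0, 1, 2, 4, 7, 3, 6, 8, 9, 5]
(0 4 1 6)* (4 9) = (0 9 4 1 6) = [9, 6, 2, 3, 1, 5, 0, 7, 8, 4]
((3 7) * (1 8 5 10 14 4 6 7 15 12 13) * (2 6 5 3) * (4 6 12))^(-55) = [0, 2, 14, 13, 8, 3, 5, 10, 12, 9, 15, 11, 6, 7, 4, 1] = (1 2 14 4 8 12 6 5 3 13 7 10 15)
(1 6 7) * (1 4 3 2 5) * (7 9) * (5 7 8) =(1 6 9 8 5)(2 7 4 3) =[0, 6, 7, 2, 3, 1, 9, 4, 5, 8]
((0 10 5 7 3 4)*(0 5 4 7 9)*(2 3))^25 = [0, 1, 3, 7, 4, 5, 6, 2, 8, 9, 10] = (10)(2 3 7)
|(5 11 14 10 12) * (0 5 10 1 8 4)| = 14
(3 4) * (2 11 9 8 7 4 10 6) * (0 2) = (0 2 11 9 8 7 4 3 10 6) = [2, 1, 11, 10, 3, 5, 0, 4, 7, 8, 6, 9]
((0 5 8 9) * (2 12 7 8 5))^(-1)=(0 9 8 7 12 2)=[9, 1, 0, 3, 4, 5, 6, 12, 7, 8, 10, 11, 2]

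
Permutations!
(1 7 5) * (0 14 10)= (0 14 10)(1 7 5)= [14, 7, 2, 3, 4, 1, 6, 5, 8, 9, 0, 11, 12, 13, 10]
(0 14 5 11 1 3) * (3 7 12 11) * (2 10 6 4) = (0 14 5 3)(1 7 12 11)(2 10 6 4) = [14, 7, 10, 0, 2, 3, 4, 12, 8, 9, 6, 1, 11, 13, 5]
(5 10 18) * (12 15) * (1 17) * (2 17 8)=(1 8 2 17)(5 10 18)(12 15)=[0, 8, 17, 3, 4, 10, 6, 7, 2, 9, 18, 11, 15, 13, 14, 12, 16, 1, 5]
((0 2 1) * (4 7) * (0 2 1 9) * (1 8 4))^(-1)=(0 9 2 1 7 4 8)=[9, 7, 1, 3, 8, 5, 6, 4, 0, 2]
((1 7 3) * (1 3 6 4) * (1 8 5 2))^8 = (1 7 6 4 8 5 2) = [0, 7, 1, 3, 8, 2, 4, 6, 5]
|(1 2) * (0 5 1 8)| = |(0 5 1 2 8)| = 5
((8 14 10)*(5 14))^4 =[0, 1, 2, 3, 4, 5, 6, 7, 8, 9, 10, 11, 12, 13, 14] =(14)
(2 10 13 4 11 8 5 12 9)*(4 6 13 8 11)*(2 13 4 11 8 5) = [0, 1, 10, 3, 11, 12, 4, 7, 2, 13, 5, 8, 9, 6] = (2 10 5 12 9 13 6 4 11 8)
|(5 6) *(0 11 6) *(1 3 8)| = |(0 11 6 5)(1 3 8)| = 12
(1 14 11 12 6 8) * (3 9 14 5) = (1 5 3 9 14 11 12 6 8) = [0, 5, 2, 9, 4, 3, 8, 7, 1, 14, 10, 12, 6, 13, 11]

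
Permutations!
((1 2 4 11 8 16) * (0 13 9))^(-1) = [9, 16, 1, 3, 2, 5, 6, 7, 11, 13, 10, 4, 12, 0, 14, 15, 8] = (0 9 13)(1 16 8 11 4 2)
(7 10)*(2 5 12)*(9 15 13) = [0, 1, 5, 3, 4, 12, 6, 10, 8, 15, 7, 11, 2, 9, 14, 13] = (2 5 12)(7 10)(9 15 13)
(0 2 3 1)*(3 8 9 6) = (0 2 8 9 6 3 1) = [2, 0, 8, 1, 4, 5, 3, 7, 9, 6]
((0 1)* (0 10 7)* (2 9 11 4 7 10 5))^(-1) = (0 7 4 11 9 2 5 1) = [7, 0, 5, 3, 11, 1, 6, 4, 8, 2, 10, 9]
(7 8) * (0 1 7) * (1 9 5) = [9, 7, 2, 3, 4, 1, 6, 8, 0, 5] = (0 9 5 1 7 8)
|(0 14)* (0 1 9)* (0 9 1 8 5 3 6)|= 6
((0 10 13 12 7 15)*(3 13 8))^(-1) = (0 15 7 12 13 3 8 10) = [15, 1, 2, 8, 4, 5, 6, 12, 10, 9, 0, 11, 13, 3, 14, 7]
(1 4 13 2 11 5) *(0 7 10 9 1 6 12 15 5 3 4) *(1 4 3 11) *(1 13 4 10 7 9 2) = (0 9 10 2 13 1)(5 6 12 15) = [9, 0, 13, 3, 4, 6, 12, 7, 8, 10, 2, 11, 15, 1, 14, 5]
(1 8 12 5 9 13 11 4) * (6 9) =(1 8 12 5 6 9 13 11 4) =[0, 8, 2, 3, 1, 6, 9, 7, 12, 13, 10, 4, 5, 11]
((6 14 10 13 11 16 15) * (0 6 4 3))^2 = (0 14 13 16 4)(3 6 10 11 15) = [14, 1, 2, 6, 0, 5, 10, 7, 8, 9, 11, 15, 12, 16, 13, 3, 4]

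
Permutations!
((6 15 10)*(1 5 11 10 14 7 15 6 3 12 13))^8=(1 5 11 10 3 12 13)(7 14 15)=[0, 5, 2, 12, 4, 11, 6, 14, 8, 9, 3, 10, 13, 1, 15, 7]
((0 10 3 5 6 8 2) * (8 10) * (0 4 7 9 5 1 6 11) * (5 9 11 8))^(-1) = (0 11 7 4 2 8 5)(1 3 10 6) = [11, 3, 8, 10, 2, 0, 1, 4, 5, 9, 6, 7]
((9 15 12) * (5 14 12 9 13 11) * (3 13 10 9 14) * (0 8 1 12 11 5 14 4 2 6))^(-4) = (0 15 1 2 10)(3 5 13)(4 12 6 9 8) = [15, 2, 10, 5, 12, 13, 9, 7, 4, 8, 0, 11, 6, 3, 14, 1]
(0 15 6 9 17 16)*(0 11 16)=(0 15 6 9 17)(11 16)=[15, 1, 2, 3, 4, 5, 9, 7, 8, 17, 10, 16, 12, 13, 14, 6, 11, 0]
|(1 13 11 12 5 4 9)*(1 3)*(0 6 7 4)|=|(0 6 7 4 9 3 1 13 11 12 5)|=11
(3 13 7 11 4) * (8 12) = (3 13 7 11 4)(8 12) = [0, 1, 2, 13, 3, 5, 6, 11, 12, 9, 10, 4, 8, 7]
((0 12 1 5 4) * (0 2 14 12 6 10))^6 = (14) = [0, 1, 2, 3, 4, 5, 6, 7, 8, 9, 10, 11, 12, 13, 14]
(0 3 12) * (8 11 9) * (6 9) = (0 3 12)(6 9 8 11) = [3, 1, 2, 12, 4, 5, 9, 7, 11, 8, 10, 6, 0]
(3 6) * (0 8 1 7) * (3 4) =[8, 7, 2, 6, 3, 5, 4, 0, 1] =(0 8 1 7)(3 6 4)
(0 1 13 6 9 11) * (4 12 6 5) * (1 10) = (0 10 1 13 5 4 12 6 9 11) = [10, 13, 2, 3, 12, 4, 9, 7, 8, 11, 1, 0, 6, 5]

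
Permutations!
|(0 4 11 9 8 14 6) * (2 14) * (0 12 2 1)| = 12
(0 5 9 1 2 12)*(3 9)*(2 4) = [5, 4, 12, 9, 2, 3, 6, 7, 8, 1, 10, 11, 0] = (0 5 3 9 1 4 2 12)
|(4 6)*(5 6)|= 3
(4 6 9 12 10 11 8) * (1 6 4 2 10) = (1 6 9 12)(2 10 11 8) = [0, 6, 10, 3, 4, 5, 9, 7, 2, 12, 11, 8, 1]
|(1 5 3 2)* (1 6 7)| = 6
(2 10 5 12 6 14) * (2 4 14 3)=(2 10 5 12 6 3)(4 14)=[0, 1, 10, 2, 14, 12, 3, 7, 8, 9, 5, 11, 6, 13, 4]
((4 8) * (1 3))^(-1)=(1 3)(4 8)=[0, 3, 2, 1, 8, 5, 6, 7, 4]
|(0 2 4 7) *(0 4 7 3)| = |(0 2 7 4 3)| = 5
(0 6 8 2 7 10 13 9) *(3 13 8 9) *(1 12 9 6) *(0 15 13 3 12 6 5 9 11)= (0 1 6 5 9 15 13 12 11)(2 7 10 8)= [1, 6, 7, 3, 4, 9, 5, 10, 2, 15, 8, 0, 11, 12, 14, 13]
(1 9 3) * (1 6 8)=[0, 9, 2, 6, 4, 5, 8, 7, 1, 3]=(1 9 3 6 8)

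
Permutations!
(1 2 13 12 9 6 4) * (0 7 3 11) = (0 7 3 11)(1 2 13 12 9 6 4) = [7, 2, 13, 11, 1, 5, 4, 3, 8, 6, 10, 0, 9, 12]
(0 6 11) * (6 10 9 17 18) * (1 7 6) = (0 10 9 17 18 1 7 6 11) = [10, 7, 2, 3, 4, 5, 11, 6, 8, 17, 9, 0, 12, 13, 14, 15, 16, 18, 1]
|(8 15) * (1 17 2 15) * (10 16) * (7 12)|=|(1 17 2 15 8)(7 12)(10 16)|=10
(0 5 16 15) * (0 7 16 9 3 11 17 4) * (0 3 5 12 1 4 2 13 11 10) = (0 12 1 4 3 10)(2 13 11 17)(5 9)(7 16 15) = [12, 4, 13, 10, 3, 9, 6, 16, 8, 5, 0, 17, 1, 11, 14, 7, 15, 2]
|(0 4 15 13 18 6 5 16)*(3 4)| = 9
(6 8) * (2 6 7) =(2 6 8 7) =[0, 1, 6, 3, 4, 5, 8, 2, 7]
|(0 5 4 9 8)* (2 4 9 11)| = 12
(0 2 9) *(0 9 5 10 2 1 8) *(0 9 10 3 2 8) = [1, 0, 5, 2, 4, 3, 6, 7, 9, 10, 8] = (0 1)(2 5 3)(8 9 10)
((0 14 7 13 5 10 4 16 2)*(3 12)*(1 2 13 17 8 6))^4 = (0 8)(1 7)(2 17)(4 10 5 13 16)(6 14) = [8, 7, 17, 3, 10, 13, 14, 1, 0, 9, 5, 11, 12, 16, 6, 15, 4, 2]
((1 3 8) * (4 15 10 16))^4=(16)(1 3 8)=[0, 3, 2, 8, 4, 5, 6, 7, 1, 9, 10, 11, 12, 13, 14, 15, 16]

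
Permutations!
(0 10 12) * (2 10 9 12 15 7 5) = (0 9 12)(2 10 15 7 5) = [9, 1, 10, 3, 4, 2, 6, 5, 8, 12, 15, 11, 0, 13, 14, 7]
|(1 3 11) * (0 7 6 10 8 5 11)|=|(0 7 6 10 8 5 11 1 3)|=9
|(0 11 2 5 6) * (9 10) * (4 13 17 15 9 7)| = |(0 11 2 5 6)(4 13 17 15 9 10 7)| = 35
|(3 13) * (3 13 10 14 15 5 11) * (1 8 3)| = 8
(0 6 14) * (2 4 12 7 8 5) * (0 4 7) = (0 6 14 4 12)(2 7 8 5) = [6, 1, 7, 3, 12, 2, 14, 8, 5, 9, 10, 11, 0, 13, 4]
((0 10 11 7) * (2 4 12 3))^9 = [10, 1, 4, 2, 12, 5, 6, 0, 8, 9, 11, 7, 3] = (0 10 11 7)(2 4 12 3)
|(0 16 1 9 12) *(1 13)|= |(0 16 13 1 9 12)|= 6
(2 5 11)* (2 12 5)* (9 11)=[0, 1, 2, 3, 4, 9, 6, 7, 8, 11, 10, 12, 5]=(5 9 11 12)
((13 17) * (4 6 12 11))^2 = (17)(4 12)(6 11) = [0, 1, 2, 3, 12, 5, 11, 7, 8, 9, 10, 6, 4, 13, 14, 15, 16, 17]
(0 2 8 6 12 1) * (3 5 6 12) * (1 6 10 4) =(0 2 8 12 6 3 5 10 4 1) =[2, 0, 8, 5, 1, 10, 3, 7, 12, 9, 4, 11, 6]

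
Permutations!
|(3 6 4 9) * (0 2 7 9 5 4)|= 6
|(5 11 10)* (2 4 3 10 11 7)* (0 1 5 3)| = 6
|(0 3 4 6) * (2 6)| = 5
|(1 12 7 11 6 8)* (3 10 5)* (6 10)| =|(1 12 7 11 10 5 3 6 8)| =9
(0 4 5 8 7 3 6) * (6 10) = (0 4 5 8 7 3 10 6) = [4, 1, 2, 10, 5, 8, 0, 3, 7, 9, 6]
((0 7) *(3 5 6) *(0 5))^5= (7)= [0, 1, 2, 3, 4, 5, 6, 7]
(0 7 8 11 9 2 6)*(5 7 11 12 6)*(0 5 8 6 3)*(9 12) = (0 11 12 3)(2 8 9)(5 7 6) = [11, 1, 8, 0, 4, 7, 5, 6, 9, 2, 10, 12, 3]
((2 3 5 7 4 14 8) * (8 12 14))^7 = [0, 1, 3, 5, 8, 7, 6, 4, 2, 9, 10, 11, 14, 13, 12] = (2 3 5 7 4 8)(12 14)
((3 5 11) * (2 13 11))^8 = (2 3 13 5 11) = [0, 1, 3, 13, 4, 11, 6, 7, 8, 9, 10, 2, 12, 5]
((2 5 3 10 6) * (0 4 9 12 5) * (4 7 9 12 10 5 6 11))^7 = [6, 1, 12, 5, 10, 3, 4, 2, 8, 0, 7, 9, 11] = (0 6 4 10 7 2 12 11 9)(3 5)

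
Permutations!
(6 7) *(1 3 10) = (1 3 10)(6 7) = [0, 3, 2, 10, 4, 5, 7, 6, 8, 9, 1]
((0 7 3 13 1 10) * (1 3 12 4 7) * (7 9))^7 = (0 1 10)(3 13)(4 12 7 9) = [1, 10, 2, 13, 12, 5, 6, 9, 8, 4, 0, 11, 7, 3]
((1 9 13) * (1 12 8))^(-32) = (1 12 9 8 13) = [0, 12, 2, 3, 4, 5, 6, 7, 13, 8, 10, 11, 9, 1]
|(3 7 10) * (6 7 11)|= |(3 11 6 7 10)|= 5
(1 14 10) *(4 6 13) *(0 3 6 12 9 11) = (0 3 6 13 4 12 9 11)(1 14 10) = [3, 14, 2, 6, 12, 5, 13, 7, 8, 11, 1, 0, 9, 4, 10]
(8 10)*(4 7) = (4 7)(8 10) = [0, 1, 2, 3, 7, 5, 6, 4, 10, 9, 8]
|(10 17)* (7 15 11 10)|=|(7 15 11 10 17)|=5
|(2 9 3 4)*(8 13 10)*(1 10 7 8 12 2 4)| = |(1 10 12 2 9 3)(7 8 13)| = 6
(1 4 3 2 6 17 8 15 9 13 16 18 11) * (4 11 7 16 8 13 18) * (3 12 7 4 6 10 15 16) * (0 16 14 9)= (0 16 6 17 13 8 14 9 18 4 12 7 3 2 10 15)(1 11)= [16, 11, 10, 2, 12, 5, 17, 3, 14, 18, 15, 1, 7, 8, 9, 0, 6, 13, 4]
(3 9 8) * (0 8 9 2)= (9)(0 8 3 2)= [8, 1, 0, 2, 4, 5, 6, 7, 3, 9]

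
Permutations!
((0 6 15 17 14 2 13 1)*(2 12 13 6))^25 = [13, 12, 1, 3, 4, 5, 0, 7, 8, 9, 10, 11, 17, 14, 15, 2, 16, 6] = (0 13 14 15 2 1 12 17 6)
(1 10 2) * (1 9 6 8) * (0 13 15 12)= [13, 10, 9, 3, 4, 5, 8, 7, 1, 6, 2, 11, 0, 15, 14, 12]= (0 13 15 12)(1 10 2 9 6 8)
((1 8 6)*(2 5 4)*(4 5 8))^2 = (1 2 6 4 8) = [0, 2, 6, 3, 8, 5, 4, 7, 1]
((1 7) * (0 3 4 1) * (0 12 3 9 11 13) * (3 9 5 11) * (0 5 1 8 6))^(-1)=(0 6 8 4 3 9 12 7 1)(5 13 11)=[6, 0, 2, 9, 3, 13, 8, 1, 4, 12, 10, 5, 7, 11]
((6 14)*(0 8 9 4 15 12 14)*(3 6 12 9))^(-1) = (0 6 3 8)(4 9 15)(12 14) = [6, 1, 2, 8, 9, 5, 3, 7, 0, 15, 10, 11, 14, 13, 12, 4]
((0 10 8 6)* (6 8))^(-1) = [6, 1, 2, 3, 4, 5, 10, 7, 8, 9, 0] = (0 6 10)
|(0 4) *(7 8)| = 2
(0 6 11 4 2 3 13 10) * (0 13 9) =(0 6 11 4 2 3 9)(10 13) =[6, 1, 3, 9, 2, 5, 11, 7, 8, 0, 13, 4, 12, 10]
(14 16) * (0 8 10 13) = (0 8 10 13)(14 16) = [8, 1, 2, 3, 4, 5, 6, 7, 10, 9, 13, 11, 12, 0, 16, 15, 14]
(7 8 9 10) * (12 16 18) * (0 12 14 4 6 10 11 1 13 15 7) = (0 12 16 18 14 4 6 10)(1 13 15 7 8 9 11) = [12, 13, 2, 3, 6, 5, 10, 8, 9, 11, 0, 1, 16, 15, 4, 7, 18, 17, 14]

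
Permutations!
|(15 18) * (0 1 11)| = 6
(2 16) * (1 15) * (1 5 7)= [0, 15, 16, 3, 4, 7, 6, 1, 8, 9, 10, 11, 12, 13, 14, 5, 2]= (1 15 5 7)(2 16)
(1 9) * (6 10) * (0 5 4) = (0 5 4)(1 9)(6 10) = [5, 9, 2, 3, 0, 4, 10, 7, 8, 1, 6]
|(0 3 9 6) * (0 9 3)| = |(6 9)| = 2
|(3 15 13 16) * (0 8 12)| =12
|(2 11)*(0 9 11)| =4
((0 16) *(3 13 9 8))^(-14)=(16)(3 9)(8 13)=[0, 1, 2, 9, 4, 5, 6, 7, 13, 3, 10, 11, 12, 8, 14, 15, 16]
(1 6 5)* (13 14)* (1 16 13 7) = (1 6 5 16 13 14 7) = [0, 6, 2, 3, 4, 16, 5, 1, 8, 9, 10, 11, 12, 14, 7, 15, 13]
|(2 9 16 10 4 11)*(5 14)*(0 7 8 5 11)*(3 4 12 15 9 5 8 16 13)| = |(0 7 16 10 12 15 9 13 3 4)(2 5 14 11)| = 20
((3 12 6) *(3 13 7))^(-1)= (3 7 13 6 12)= [0, 1, 2, 7, 4, 5, 12, 13, 8, 9, 10, 11, 3, 6]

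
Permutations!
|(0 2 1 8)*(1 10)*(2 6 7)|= 7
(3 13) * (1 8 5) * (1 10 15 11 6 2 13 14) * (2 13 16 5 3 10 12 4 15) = (1 8 3 14)(2 16 5 12 4 15 11 6 13 10) = [0, 8, 16, 14, 15, 12, 13, 7, 3, 9, 2, 6, 4, 10, 1, 11, 5]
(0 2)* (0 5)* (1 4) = [2, 4, 5, 3, 1, 0] = (0 2 5)(1 4)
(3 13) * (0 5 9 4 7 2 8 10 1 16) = [5, 16, 8, 13, 7, 9, 6, 2, 10, 4, 1, 11, 12, 3, 14, 15, 0] = (0 5 9 4 7 2 8 10 1 16)(3 13)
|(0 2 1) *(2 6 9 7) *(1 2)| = |(0 6 9 7 1)| = 5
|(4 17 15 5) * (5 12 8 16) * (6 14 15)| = 9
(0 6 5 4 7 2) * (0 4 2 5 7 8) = [6, 1, 4, 3, 8, 2, 7, 5, 0] = (0 6 7 5 2 4 8)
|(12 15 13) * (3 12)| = |(3 12 15 13)| = 4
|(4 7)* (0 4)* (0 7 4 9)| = |(0 9)| = 2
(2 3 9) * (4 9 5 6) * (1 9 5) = (1 9 2 3)(4 5 6) = [0, 9, 3, 1, 5, 6, 4, 7, 8, 2]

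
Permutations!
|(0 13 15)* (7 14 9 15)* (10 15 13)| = |(0 10 15)(7 14 9 13)| = 12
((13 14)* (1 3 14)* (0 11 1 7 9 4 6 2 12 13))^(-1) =[14, 11, 6, 1, 9, 5, 4, 13, 8, 7, 10, 0, 2, 12, 3] =(0 14 3 1 11)(2 6 4 9 7 13 12)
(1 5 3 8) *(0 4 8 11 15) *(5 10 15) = [4, 10, 2, 11, 8, 3, 6, 7, 1, 9, 15, 5, 12, 13, 14, 0] = (0 4 8 1 10 15)(3 11 5)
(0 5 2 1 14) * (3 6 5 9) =(0 9 3 6 5 2 1 14) =[9, 14, 1, 6, 4, 2, 5, 7, 8, 3, 10, 11, 12, 13, 0]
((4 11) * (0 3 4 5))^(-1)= [5, 1, 2, 0, 3, 11, 6, 7, 8, 9, 10, 4]= (0 5 11 4 3)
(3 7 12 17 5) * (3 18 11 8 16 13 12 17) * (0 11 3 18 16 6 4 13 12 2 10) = (0 11 8 6 4 13 2 10)(3 7 17 5 16 12 18) = [11, 1, 10, 7, 13, 16, 4, 17, 6, 9, 0, 8, 18, 2, 14, 15, 12, 5, 3]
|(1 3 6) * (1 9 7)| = 5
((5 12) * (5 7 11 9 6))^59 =(5 6 9 11 7 12) =[0, 1, 2, 3, 4, 6, 9, 12, 8, 11, 10, 7, 5]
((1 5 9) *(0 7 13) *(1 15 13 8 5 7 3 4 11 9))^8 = (0 3 4 11 9 15 13) = [3, 1, 2, 4, 11, 5, 6, 7, 8, 15, 10, 9, 12, 0, 14, 13]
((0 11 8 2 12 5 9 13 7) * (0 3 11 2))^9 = (0 8 11 3 7 13 9 5 12 2) = [8, 1, 0, 7, 4, 12, 6, 13, 11, 5, 10, 3, 2, 9]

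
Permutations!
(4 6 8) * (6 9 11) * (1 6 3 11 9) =(1 6 8 4)(3 11) =[0, 6, 2, 11, 1, 5, 8, 7, 4, 9, 10, 3]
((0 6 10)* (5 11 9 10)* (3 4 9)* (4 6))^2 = (0 9)(3 5)(4 10)(6 11) = [9, 1, 2, 5, 10, 3, 11, 7, 8, 0, 4, 6]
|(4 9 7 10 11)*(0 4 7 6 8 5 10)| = |(0 4 9 6 8 5 10 11 7)| = 9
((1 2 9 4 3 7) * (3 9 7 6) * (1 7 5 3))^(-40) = (9) = [0, 1, 2, 3, 4, 5, 6, 7, 8, 9]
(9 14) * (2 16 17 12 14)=(2 16 17 12 14 9)=[0, 1, 16, 3, 4, 5, 6, 7, 8, 2, 10, 11, 14, 13, 9, 15, 17, 12]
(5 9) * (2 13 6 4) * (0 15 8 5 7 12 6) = (0 15 8 5 9 7 12 6 4 2 13) = [15, 1, 13, 3, 2, 9, 4, 12, 5, 7, 10, 11, 6, 0, 14, 8]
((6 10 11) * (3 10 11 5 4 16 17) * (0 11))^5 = [6, 1, 2, 17, 5, 10, 11, 7, 8, 9, 3, 0, 12, 13, 14, 15, 4, 16] = (0 6 11)(3 17 16 4 5 10)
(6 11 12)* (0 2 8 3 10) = (0 2 8 3 10)(6 11 12) = [2, 1, 8, 10, 4, 5, 11, 7, 3, 9, 0, 12, 6]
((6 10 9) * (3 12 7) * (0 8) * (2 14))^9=(0 8)(2 14)=[8, 1, 14, 3, 4, 5, 6, 7, 0, 9, 10, 11, 12, 13, 2]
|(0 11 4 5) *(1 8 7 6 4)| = 8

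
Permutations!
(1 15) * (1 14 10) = (1 15 14 10) = [0, 15, 2, 3, 4, 5, 6, 7, 8, 9, 1, 11, 12, 13, 10, 14]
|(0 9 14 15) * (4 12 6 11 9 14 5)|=6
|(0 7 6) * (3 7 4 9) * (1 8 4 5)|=|(0 5 1 8 4 9 3 7 6)|=9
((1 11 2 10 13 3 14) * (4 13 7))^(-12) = (1 13 10)(2 14 4)(3 7 11) = [0, 13, 14, 7, 2, 5, 6, 11, 8, 9, 1, 3, 12, 10, 4]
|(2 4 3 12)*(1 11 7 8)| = 4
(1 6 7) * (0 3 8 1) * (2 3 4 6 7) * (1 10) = [4, 7, 3, 8, 6, 5, 2, 0, 10, 9, 1] = (0 4 6 2 3 8 10 1 7)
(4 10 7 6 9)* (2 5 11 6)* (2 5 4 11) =(2 4 10 7 5)(6 9 11) =[0, 1, 4, 3, 10, 2, 9, 5, 8, 11, 7, 6]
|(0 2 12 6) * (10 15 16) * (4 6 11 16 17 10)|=|(0 2 12 11 16 4 6)(10 15 17)|=21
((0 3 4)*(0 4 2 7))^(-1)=(0 7 2 3)=[7, 1, 3, 0, 4, 5, 6, 2]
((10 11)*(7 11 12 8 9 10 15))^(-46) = [0, 1, 2, 3, 4, 5, 6, 15, 10, 12, 8, 7, 9, 13, 14, 11] = (7 15 11)(8 10)(9 12)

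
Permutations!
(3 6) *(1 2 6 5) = (1 2 6 3 5) = [0, 2, 6, 5, 4, 1, 3]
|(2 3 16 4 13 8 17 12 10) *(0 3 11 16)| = 18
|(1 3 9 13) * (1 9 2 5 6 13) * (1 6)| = |(1 3 2 5)(6 13 9)| = 12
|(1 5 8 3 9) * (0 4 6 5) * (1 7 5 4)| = |(0 1)(3 9 7 5 8)(4 6)| = 10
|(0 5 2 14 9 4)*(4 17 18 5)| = |(0 4)(2 14 9 17 18 5)| = 6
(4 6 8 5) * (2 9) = (2 9)(4 6 8 5) = [0, 1, 9, 3, 6, 4, 8, 7, 5, 2]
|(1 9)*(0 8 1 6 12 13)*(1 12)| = 12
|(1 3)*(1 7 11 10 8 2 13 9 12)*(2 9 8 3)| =12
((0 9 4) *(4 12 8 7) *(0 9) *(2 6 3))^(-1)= (2 3 6)(4 7 8 12 9)= [0, 1, 3, 6, 7, 5, 2, 8, 12, 4, 10, 11, 9]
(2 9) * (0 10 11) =(0 10 11)(2 9) =[10, 1, 9, 3, 4, 5, 6, 7, 8, 2, 11, 0]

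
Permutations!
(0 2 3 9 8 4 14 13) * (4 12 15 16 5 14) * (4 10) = (0 2 3 9 8 12 15 16 5 14 13)(4 10) = [2, 1, 3, 9, 10, 14, 6, 7, 12, 8, 4, 11, 15, 0, 13, 16, 5]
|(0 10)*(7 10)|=|(0 7 10)|=3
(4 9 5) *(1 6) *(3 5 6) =[0, 3, 2, 5, 9, 4, 1, 7, 8, 6] =(1 3 5 4 9 6)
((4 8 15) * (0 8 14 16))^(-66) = (16) = [0, 1, 2, 3, 4, 5, 6, 7, 8, 9, 10, 11, 12, 13, 14, 15, 16]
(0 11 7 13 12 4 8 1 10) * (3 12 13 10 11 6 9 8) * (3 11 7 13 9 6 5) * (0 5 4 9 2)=(0 4 11 13 2)(1 7 10 5 3 12 9 8)=[4, 7, 0, 12, 11, 3, 6, 10, 1, 8, 5, 13, 9, 2]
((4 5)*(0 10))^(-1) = [10, 1, 2, 3, 5, 4, 6, 7, 8, 9, 0] = (0 10)(4 5)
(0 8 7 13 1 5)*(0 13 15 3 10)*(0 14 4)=(0 8 7 15 3 10 14 4)(1 5 13)=[8, 5, 2, 10, 0, 13, 6, 15, 7, 9, 14, 11, 12, 1, 4, 3]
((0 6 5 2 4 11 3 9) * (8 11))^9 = (11) = [0, 1, 2, 3, 4, 5, 6, 7, 8, 9, 10, 11]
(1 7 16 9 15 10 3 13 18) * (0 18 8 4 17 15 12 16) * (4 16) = (0 18 1 7)(3 13 8 16 9 12 4 17 15 10) = [18, 7, 2, 13, 17, 5, 6, 0, 16, 12, 3, 11, 4, 8, 14, 10, 9, 15, 1]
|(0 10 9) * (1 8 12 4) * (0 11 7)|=|(0 10 9 11 7)(1 8 12 4)|=20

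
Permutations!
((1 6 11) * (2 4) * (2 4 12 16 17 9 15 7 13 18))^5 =(1 11 6)(2 15 12 7 16 13 17 18 9) =[0, 11, 15, 3, 4, 5, 1, 16, 8, 2, 10, 6, 7, 17, 14, 12, 13, 18, 9]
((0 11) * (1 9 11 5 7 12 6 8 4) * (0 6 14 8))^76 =(0 6 11 9 1 4 8 14 12 7 5) =[6, 4, 2, 3, 8, 0, 11, 5, 14, 1, 10, 9, 7, 13, 12]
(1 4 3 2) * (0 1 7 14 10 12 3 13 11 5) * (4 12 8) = (0 1 12 3 2 7 14 10 8 4 13 11 5) = [1, 12, 7, 2, 13, 0, 6, 14, 4, 9, 8, 5, 3, 11, 10]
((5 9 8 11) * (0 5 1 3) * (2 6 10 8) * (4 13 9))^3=(0 13 6 11)(1 5 9 10)(2 8 3 4)=[13, 5, 8, 4, 2, 9, 11, 7, 3, 10, 1, 0, 12, 6]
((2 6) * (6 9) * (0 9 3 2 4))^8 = (9) = [0, 1, 2, 3, 4, 5, 6, 7, 8, 9]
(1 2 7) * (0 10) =(0 10)(1 2 7) =[10, 2, 7, 3, 4, 5, 6, 1, 8, 9, 0]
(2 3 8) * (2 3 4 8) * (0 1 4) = (0 1 4 8 3 2) = [1, 4, 0, 2, 8, 5, 6, 7, 3]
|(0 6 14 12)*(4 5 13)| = |(0 6 14 12)(4 5 13)| = 12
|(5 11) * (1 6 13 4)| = |(1 6 13 4)(5 11)| = 4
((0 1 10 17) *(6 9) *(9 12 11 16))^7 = (0 17 10 1)(6 11 9 12 16) = [17, 0, 2, 3, 4, 5, 11, 7, 8, 12, 1, 9, 16, 13, 14, 15, 6, 10]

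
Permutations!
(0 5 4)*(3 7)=(0 5 4)(3 7)=[5, 1, 2, 7, 0, 4, 6, 3]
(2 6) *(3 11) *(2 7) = (2 6 7)(3 11) = [0, 1, 6, 11, 4, 5, 7, 2, 8, 9, 10, 3]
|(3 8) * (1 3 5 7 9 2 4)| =8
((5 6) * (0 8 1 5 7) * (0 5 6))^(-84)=(8)=[0, 1, 2, 3, 4, 5, 6, 7, 8]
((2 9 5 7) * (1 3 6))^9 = (2 9 5 7) = [0, 1, 9, 3, 4, 7, 6, 2, 8, 5]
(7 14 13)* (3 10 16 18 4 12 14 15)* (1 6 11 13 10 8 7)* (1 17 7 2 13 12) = (1 6 11 12 14 10 16 18 4)(2 13 17 7 15 3 8) = [0, 6, 13, 8, 1, 5, 11, 15, 2, 9, 16, 12, 14, 17, 10, 3, 18, 7, 4]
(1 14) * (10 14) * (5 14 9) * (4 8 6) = (1 10 9 5 14)(4 8 6) = [0, 10, 2, 3, 8, 14, 4, 7, 6, 5, 9, 11, 12, 13, 1]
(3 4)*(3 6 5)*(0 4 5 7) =(0 4 6 7)(3 5) =[4, 1, 2, 5, 6, 3, 7, 0]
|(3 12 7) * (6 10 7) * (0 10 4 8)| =|(0 10 7 3 12 6 4 8)| =8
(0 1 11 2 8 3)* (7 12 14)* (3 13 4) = (0 1 11 2 8 13 4 3)(7 12 14) = [1, 11, 8, 0, 3, 5, 6, 12, 13, 9, 10, 2, 14, 4, 7]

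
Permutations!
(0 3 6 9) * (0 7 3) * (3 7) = [0, 1, 2, 6, 4, 5, 9, 7, 8, 3] = (3 6 9)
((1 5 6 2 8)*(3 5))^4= [0, 2, 5, 8, 4, 1, 3, 7, 6]= (1 2 5)(3 8 6)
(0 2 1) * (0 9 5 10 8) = (0 2 1 9 5 10 8) = [2, 9, 1, 3, 4, 10, 6, 7, 0, 5, 8]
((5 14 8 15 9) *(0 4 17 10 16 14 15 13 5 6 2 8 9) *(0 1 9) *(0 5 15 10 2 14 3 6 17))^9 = [4, 17, 13, 5, 0, 3, 10, 7, 15, 2, 6, 11, 12, 1, 16, 9, 14, 8] = (0 4)(1 17 8 15 9 2 13)(3 5)(6 10)(14 16)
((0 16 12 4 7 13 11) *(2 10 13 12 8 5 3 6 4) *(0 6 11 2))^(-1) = (0 12 7 4 6 11 3 5 8 16)(2 13 10) = [12, 1, 13, 5, 6, 8, 11, 4, 16, 9, 2, 3, 7, 10, 14, 15, 0]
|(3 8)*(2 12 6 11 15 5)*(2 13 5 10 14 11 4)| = 4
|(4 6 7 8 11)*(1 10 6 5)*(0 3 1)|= 10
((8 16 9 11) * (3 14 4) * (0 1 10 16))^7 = (16)(3 14 4) = [0, 1, 2, 14, 3, 5, 6, 7, 8, 9, 10, 11, 12, 13, 4, 15, 16]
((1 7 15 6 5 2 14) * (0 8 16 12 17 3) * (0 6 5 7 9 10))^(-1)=(0 10 9 1 14 2 5 15 7 6 3 17 12 16 8)=[10, 14, 5, 17, 4, 15, 3, 6, 0, 1, 9, 11, 16, 13, 2, 7, 8, 12]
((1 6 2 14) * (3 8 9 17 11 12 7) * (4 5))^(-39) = (1 6 2 14)(3 17 7 9 12 8 11)(4 5) = [0, 6, 14, 17, 5, 4, 2, 9, 11, 12, 10, 3, 8, 13, 1, 15, 16, 7]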